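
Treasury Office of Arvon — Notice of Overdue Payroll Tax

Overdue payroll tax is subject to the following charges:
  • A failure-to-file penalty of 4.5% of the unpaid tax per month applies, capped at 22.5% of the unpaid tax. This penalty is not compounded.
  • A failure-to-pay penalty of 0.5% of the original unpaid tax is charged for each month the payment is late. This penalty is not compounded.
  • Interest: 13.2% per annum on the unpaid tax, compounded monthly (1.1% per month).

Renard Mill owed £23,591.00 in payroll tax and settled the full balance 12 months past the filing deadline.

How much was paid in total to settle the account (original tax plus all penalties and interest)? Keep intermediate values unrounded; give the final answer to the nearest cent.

£33,623.93

Failure-to-file: 12 × 4.5% × £23,591.00 = £12,739.14, capped at 22.5% × £23,591.00 = £5,307.98…
Failure-to-pay penalty: 12 × 0.5% × £23,591.00 = £1,415.46
Interest: £23,591.00 × ((1 + 0.011)^12 − 1) = £23,591.00 × 0.1402862… = £3,309.4917…
Total = £23,591.00 + £6,723.4350 + £3,309.4917… = £33,623.93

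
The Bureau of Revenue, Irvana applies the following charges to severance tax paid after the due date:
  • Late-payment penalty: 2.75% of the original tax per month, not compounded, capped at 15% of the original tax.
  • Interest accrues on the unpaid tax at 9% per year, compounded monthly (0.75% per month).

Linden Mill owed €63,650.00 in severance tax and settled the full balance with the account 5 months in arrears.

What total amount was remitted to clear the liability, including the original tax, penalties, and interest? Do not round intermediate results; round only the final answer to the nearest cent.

Penalty: 5 × 2.75% × €63,650.00 = €8,751.88… (below the 15% cap of €9,547.50)
Interest: €63,650.00 × ((1 + 0.0075)^5 − 1) = €63,650.00 × 0.0380667… = €2,422.9477…
Total = €63,650.00 + €8,751.8750 + €2,422.9477… = €74,824.82

€74,824.82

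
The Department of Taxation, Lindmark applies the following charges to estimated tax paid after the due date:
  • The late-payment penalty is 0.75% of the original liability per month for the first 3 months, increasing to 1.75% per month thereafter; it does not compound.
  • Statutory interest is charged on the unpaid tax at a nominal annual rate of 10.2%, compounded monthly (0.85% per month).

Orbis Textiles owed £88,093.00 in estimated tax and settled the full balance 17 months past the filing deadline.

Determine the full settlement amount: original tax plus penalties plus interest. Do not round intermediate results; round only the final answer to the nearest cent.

Penalty, months 1–3: 3 × 0.75% × £88,093.00 = £1,982.09…
Penalty, months 4–17: 14 × 1.75% × £88,093.00 = £21,582.79…
Interest: £88,093.00 × ((1 + 0.0085)^17 − 1) = £88,093.00 × 0.1547563… = £13,632.9474…
Total = £88,093.00 + £23,564.8775 + £13,632.9474… = £125,290.82

£125,290.82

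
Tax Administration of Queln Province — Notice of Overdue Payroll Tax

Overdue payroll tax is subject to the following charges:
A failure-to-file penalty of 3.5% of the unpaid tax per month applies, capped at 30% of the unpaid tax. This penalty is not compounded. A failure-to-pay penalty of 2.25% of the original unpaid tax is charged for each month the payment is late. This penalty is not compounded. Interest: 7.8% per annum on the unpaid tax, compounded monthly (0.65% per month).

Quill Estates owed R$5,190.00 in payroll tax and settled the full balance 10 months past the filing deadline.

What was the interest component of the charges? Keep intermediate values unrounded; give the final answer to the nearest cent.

Interest: R$5,190.00 × ((1 + 0.0065)^10 − 1) = R$5,190.00 × 0.0669346… = R$347.3905…

R$347.39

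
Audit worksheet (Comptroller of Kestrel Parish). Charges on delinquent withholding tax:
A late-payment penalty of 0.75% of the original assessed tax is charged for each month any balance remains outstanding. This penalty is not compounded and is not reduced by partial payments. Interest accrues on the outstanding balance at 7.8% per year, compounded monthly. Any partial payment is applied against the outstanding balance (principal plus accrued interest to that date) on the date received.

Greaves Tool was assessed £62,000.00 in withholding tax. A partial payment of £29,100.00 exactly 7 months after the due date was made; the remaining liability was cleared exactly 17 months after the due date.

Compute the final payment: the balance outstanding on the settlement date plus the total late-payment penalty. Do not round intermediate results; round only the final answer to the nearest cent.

Monthly rate = 7.8% ÷ 12 = 0.65%
Balance at month 7: £62,000.0000 × (1 + 0.0065)^7 = £64,876.6093…
After £29,100.00 payment: £64,876.6093… − £29,100.00 = £35,776.6093…
Balance at month 17: £35,776.6093… × (1 + 0.0065)^10 = £38,171.3017…
Penalty: 17 × 0.75% × £62,000.00 = £7,905.00
Final settlement = outstanding balance + penalty = £38,171.3017… + £7,905.00 = £46,076.30

£46,076.30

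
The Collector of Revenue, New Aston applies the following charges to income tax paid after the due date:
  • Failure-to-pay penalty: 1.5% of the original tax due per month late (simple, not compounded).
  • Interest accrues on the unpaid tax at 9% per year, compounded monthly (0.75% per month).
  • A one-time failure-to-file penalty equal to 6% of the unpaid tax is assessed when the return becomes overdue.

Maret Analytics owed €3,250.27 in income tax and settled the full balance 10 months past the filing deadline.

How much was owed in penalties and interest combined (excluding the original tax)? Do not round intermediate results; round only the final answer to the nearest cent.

€934.72

Failure-to-file penalty: 6% × €3,250.27 = €195.02…
Failure-to-pay penalty = 1.5% × €3,250.27 × 10 mo = €487.54…
Interest: €3,250.27 × ((1 + 0.0075)^10 − 1) = €3,250.27 × 0.0775825… = €252.1642…
Penalties + interest = €682.5567 + €252.1642… = €934.72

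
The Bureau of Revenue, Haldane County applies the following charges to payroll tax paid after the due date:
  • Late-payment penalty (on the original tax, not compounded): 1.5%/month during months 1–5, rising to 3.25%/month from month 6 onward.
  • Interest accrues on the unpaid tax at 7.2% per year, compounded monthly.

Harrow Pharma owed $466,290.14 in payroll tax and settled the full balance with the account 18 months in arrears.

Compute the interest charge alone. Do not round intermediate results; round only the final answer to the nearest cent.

$53,011.73

Interest (7.2%/yr ÷ 12 = 0.6%/month): $466,290.14 × ((1 + 0.006)^18 − 1) = $53,011.7283…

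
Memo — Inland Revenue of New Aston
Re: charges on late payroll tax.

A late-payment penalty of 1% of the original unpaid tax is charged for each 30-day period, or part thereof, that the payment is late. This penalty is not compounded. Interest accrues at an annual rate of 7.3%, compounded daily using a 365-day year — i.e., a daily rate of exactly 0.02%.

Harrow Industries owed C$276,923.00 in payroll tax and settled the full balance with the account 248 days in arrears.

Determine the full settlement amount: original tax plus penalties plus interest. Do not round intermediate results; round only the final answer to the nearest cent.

C$315,926.35

Penalty periods: ⌈248/30⌉ = 9; penalty = 9 × 1% × C$276,923.00 = C$24,923.07
Interest: C$276,923.00 × ((1 + 0.0002)^248 − 1) = C$276,923.00 × 0.05084546… = C$14,080.2775…
Total = C$276,923.00 + C$24,923.0700 + C$14,080.2775… = C$315,926.35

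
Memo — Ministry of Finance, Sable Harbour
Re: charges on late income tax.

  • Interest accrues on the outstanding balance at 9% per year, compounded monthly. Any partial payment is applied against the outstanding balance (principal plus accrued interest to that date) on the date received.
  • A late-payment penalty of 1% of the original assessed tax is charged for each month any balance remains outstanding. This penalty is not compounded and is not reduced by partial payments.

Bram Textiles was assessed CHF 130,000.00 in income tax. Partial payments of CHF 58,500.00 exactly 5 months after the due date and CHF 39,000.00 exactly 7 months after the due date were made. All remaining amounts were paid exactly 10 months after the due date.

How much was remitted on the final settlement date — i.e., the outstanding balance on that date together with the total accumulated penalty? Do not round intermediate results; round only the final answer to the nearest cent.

CHF 52,474.73

Monthly rate = 9% ÷ 12 = 0.75%
Balance at month 5: CHF 130,000.0000 × (1 + 0.0075)^5 = CHF 134,948.6755…
After CHF 58,500.00 payment: CHF 134,948.6755… − CHF 58,500.00 = CHF 76,448.6755…
Balance at month 7: CHF 76,448.6755… × (1 + 0.0075)^2 = CHF 77,599.7059…
After CHF 39,000.00 payment: CHF 77,599.7059… − CHF 39,000.00 = CHF 38,599.7059…
Balance at month 10: CHF 38,599.7059… × (1 + 0.0075)^3 = CHF 39,474.7292…
Penalty: 10 × 1% × CHF 130,000.00 = CHF 13,000.00
Final settlement = outstanding balance + penalty = CHF 39,474.7292… + CHF 13,000.00 = CHF 52,474.73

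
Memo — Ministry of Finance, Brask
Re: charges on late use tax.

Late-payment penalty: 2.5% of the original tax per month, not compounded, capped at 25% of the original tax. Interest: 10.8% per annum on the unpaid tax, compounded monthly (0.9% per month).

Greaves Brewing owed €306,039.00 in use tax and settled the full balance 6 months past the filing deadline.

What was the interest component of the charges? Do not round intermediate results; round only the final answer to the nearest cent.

€16,902.44

Interest: €306,039.00 × ((1 + 0.009)^6 − 1) = €306,039.00 × 0.0552297… = €16,902.4357…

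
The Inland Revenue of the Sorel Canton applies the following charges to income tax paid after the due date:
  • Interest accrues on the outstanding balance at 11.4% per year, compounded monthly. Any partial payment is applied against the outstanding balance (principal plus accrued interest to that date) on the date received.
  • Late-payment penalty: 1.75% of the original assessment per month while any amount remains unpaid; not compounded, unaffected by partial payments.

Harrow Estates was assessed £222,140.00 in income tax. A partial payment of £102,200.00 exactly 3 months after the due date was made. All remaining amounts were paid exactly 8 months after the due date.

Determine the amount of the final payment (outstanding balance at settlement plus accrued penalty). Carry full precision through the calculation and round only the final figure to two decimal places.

£163,546.77

Monthly rate = 11.4% ÷ 12 = 0.95%
Balance at month 3: £222,140.0000 × (1 + 0.0095)^3 = £228,531.3249…
After £102,200.00 payment: £228,531.3249… − £102,200.00 = £126,331.3249…
Balance at month 8: £126,331.3249… × (1 + 0.0095)^5 = £132,447.1651…
Penalty: 8 × 1.75% × £222,140.00 = £31,099.60
Final settlement = outstanding balance + penalty = £132,447.1651… + £31,099.60 = £163,546.77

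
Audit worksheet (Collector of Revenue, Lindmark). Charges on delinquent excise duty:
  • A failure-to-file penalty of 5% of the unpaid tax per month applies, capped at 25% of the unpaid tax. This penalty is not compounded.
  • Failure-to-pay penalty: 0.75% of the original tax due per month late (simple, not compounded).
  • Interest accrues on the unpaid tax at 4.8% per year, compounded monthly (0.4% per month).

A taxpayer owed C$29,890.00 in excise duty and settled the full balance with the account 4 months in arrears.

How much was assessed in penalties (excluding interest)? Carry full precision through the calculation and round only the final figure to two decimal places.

C$6,874.70

Failure-to-file: 4 × 5% × C$29,890.00 = C$5,978.00 (under the 25% cap)
Failure-to-pay penalty: 4 × 0.75% × C$29,890.00 = C$896.70
Total penalty = C$5,978.00 + C$896.70 = C$6,874.70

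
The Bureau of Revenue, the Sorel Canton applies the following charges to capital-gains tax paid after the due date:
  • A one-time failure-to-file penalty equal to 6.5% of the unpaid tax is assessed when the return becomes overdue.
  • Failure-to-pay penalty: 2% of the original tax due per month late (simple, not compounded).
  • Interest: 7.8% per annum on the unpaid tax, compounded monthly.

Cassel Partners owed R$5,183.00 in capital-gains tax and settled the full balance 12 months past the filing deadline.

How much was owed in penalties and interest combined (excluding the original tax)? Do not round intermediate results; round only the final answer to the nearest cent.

R$1,999.86

Failure-to-file penalty: 6.5% × R$5,183.00 = R$336.90…
Failure-to-pay penalty = 2% × R$5,183.00 × 12 mo = R$1,243.92
Interest (7.8%/yr ÷ 12 = 0.65%/month): R$5,183.00 × ((1 + 0.0065)^12 − 1) = R$419.0446…
Penalties + interest = R$1,580.8150 + R$419.0446… = R$1,999.86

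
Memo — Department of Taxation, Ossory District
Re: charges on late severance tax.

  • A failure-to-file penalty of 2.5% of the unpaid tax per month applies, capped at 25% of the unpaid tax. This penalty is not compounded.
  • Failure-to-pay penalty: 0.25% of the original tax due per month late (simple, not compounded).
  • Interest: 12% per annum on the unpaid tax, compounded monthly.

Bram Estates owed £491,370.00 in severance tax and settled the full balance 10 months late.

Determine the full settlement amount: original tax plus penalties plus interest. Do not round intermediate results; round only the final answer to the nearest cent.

£677,904.92

Failure-to-file: 10 × 2.5% × £491,370.00 = £122,842.50, capped at 25% × £491,370.00 = £122,842.50
Failure-to-pay penalty = 0.25% × £491,370.00 × 10 mo = £12,284.25
Interest (12%/yr ÷ 12 = 1%/month): £491,370.00 × ((1 + 0.01)^10 − 1) = £51,408.1738…
Total = £491,370.00 + £135,126.7500 + £51,408.1738… = £677,904.92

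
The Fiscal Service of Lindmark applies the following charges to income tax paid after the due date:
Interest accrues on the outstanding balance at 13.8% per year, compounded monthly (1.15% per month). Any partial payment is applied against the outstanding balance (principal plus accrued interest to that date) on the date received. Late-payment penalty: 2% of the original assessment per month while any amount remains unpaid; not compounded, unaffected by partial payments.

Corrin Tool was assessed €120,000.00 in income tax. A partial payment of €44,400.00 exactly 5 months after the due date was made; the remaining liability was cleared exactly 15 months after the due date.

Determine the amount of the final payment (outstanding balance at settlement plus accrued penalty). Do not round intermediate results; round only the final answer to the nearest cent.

€128,673.82

Balance at month 5: €120,000.0000 × (1 + 0.0115)^5 = €127,060.5356…
After €44,400.00 payment: €127,060.5356… − €44,400.00 = €82,660.5356…
Balance at month 15: €82,660.5356… × (1 + 0.0115)^10 = €92,673.8245…
Penalty: 15 × 2% × €120,000.00 = €36,000.00
Final settlement = outstanding balance + penalty = €92,673.8245… + €36,000.00 = €128,673.82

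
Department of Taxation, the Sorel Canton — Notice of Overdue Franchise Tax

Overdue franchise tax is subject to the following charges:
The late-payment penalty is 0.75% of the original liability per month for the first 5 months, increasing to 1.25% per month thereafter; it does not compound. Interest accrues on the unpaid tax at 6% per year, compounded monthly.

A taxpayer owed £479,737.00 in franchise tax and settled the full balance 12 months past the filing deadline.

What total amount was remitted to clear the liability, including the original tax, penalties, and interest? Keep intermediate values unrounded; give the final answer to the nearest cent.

£569,293.25

Penalty, months 1–5: 5 × 0.75% × £479,737.00 = £17,990.14…
Penalty, months 6–12: 7 × 1.25% × £479,737.00 = £41,976.99…
Interest (6%/yr ÷ 12 = 0.5%/month): £479,737.00 × ((1 + 0.005)^12 − 1) = £29,589.1284…
Total = £479,737.00 + £59,967.1250 + £29,589.1284… = £569,293.25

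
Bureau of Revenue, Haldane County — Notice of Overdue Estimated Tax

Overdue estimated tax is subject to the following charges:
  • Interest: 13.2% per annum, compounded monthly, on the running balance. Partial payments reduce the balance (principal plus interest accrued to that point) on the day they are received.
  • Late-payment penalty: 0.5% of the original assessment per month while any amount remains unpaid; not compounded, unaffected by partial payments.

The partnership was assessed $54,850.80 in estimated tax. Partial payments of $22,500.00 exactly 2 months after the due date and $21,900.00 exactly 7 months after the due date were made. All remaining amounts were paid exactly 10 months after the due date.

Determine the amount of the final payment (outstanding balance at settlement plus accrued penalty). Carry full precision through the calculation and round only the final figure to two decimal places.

$16,745.91

Monthly rate = 13.2% ÷ 12 = 1.1%
Balance at month 2: $54,850.8000 × (1 + 0.011)^2 = $56,064.1545…
After $22,500.00 payment: $56,064.1545… − $22,500.00 = $33,564.1545…
Balance at month 7: $33,564.1545… × (1 + 0.011)^5 = $35,451.2449…
After $21,900.00 payment: $35,451.2449… − $21,900.00 = $13,551.2449…
Balance at month 10: $13,551.2449… × (1 + 0.011)^3 = $14,003.3731…
Penalty: 10 × 0.5% × $54,850.80 = $2,742.54
Final settlement = outstanding balance + penalty = $14,003.3731… + $2,742.54 = $16,745.91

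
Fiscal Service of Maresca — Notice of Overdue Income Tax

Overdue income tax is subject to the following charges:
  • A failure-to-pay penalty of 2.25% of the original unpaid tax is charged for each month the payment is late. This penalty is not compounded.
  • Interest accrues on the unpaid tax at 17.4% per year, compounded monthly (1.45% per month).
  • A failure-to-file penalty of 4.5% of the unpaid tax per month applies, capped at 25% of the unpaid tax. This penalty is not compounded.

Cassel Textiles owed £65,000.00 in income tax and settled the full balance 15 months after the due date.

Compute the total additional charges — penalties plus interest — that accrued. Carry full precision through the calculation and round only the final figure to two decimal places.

£53,854.17

Failure-to-file: 15 × 4.5% × £65,000.00 = £43,875.00, capped at 25% × £65,000.00 = £16,250.00
Failure-to-pay penalty = 2.25% × £65,000.00 × 15 mo = £21,937.50
Interest: £65,000.00 × ((1 + 0.0145)^15 − 1) = £65,000.00 × 0.2410257… = £15,666.6696…
Penalties + interest = £38,187.5000 + £15,666.6696… = £53,854.17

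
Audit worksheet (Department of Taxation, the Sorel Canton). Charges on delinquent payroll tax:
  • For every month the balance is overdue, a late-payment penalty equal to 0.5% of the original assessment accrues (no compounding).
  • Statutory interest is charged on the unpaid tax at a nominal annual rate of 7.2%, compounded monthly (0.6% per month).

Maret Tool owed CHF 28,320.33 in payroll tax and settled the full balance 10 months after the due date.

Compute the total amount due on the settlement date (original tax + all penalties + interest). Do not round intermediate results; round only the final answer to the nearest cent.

CHF 31,482.19

Late-payment penalty = 0.5% × CHF 28,320.33 × 10 mo = CHF 1,416.02…
Interest: CHF 28,320.33 × ((1 + 0.006)^10 − 1) = CHF 28,320.33 × 0.0616462… = CHF 1,745.8406…
Total = CHF 28,320.33 + CHF 1,416.0165 + CHF 1,745.8406… = CHF 31,482.19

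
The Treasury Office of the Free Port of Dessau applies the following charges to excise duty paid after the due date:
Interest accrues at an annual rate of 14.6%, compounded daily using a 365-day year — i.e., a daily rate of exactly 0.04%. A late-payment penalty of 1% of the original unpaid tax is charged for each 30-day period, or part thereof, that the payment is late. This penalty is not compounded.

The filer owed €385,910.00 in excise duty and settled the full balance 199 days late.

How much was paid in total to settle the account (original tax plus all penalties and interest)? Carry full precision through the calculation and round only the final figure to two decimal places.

€444,891.17

Penalty periods: ⌈199/30⌉ = 7; penalty = 7 × 1% × €385,910.00 = €27,013.70
Interest: €385,910.00 × ((1 + 0.0004)^199 − 1) = €385,910.00 × 0.08283661… = €31,967.4743…
Total = €385,910.00 + €27,013.7000 + €31,967.4743… = €444,891.17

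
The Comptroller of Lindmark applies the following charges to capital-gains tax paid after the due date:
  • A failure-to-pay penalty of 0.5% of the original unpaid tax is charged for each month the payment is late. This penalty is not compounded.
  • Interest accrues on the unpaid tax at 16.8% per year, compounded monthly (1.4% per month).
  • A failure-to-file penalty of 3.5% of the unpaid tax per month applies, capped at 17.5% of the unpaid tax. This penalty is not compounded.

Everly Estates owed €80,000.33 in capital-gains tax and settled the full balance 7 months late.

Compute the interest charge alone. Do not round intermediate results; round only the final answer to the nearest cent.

Interest: €80,000.33 × ((1 + 0.014)^7 − 1) = €80,000.33 × 0.1022134… = €8,177.1054…

€8,177.11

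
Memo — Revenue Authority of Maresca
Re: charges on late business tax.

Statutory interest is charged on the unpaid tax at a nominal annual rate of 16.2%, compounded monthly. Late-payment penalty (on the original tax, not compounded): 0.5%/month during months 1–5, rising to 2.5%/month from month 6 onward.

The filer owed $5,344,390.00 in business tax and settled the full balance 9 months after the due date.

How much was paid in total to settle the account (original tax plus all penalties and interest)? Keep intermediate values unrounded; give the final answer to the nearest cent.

$6,697,973.88

Penalty, months 1–5: 5 × 0.5% × $5,344,390.00 = $133,609.75
Penalty, months 6–9: 4 × 2.5% × $5,344,390.00 = $534,439.00
Interest (16.2%/yr ÷ 12 = 1.35%/month): $5,344,390.00 × ((1 + 0.0135)^9 − 1) = $685,535.1324…
Total = $5,344,390.00 + $668,048.7500 + $685,535.1324… = $6,697,973.88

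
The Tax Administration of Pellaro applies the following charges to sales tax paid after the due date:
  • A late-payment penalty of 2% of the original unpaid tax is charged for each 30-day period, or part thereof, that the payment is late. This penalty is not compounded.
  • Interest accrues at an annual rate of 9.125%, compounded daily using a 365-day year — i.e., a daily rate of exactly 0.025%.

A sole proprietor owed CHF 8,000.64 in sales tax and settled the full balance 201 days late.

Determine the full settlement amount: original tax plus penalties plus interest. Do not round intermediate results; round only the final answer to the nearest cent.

Penalty periods: ⌈201/30⌉ = 7; penalty = 7 × 2% × CHF 8,000.64 = CHF 1,120.09…
Interest: CHF 8,000.64 × ((1 + 0.00025)^201 − 1) = CHF 8,000.64 × 0.05152734… = CHF 412.2517…
Total = CHF 8,000.64 + CHF 1,120.0896 + CHF 412.2517… = CHF 9,532.98

CHF 9,532.98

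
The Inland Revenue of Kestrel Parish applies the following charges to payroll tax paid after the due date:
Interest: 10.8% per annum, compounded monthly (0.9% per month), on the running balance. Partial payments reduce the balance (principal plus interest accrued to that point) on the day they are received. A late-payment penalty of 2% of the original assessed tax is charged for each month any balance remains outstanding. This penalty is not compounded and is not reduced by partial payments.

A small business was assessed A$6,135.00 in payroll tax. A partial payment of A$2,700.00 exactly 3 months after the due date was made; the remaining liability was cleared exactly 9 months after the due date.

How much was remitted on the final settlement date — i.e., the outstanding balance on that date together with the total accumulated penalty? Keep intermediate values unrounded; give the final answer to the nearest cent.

Balance at month 3: A$6,135.0000 × (1 + 0.009)^3 = A$6,302.1403…
After A$2,700.00 payment: A$6,302.1403… − A$2,700.00 = A$3,602.1403…
Balance at month 9: A$3,602.1403… × (1 + 0.009)^6 = A$3,801.0853…
Penalty: 9 × 2% × A$6,135.00 = A$1,104.30
Final settlement = outstanding balance + penalty = A$3,801.0853… + A$1,104.30 = A$4,905.39

A$4,905.39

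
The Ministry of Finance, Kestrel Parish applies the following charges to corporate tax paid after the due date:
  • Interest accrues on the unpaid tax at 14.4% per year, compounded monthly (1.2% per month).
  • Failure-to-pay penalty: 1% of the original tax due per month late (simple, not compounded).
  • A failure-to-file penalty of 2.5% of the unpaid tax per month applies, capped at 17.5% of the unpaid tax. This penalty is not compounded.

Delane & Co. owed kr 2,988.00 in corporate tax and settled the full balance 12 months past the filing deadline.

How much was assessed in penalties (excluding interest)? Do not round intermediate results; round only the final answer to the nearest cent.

Failure-to-file: 12 × 2.5% × kr 2,988.00 = kr 896.40, capped at 17.5% × kr 2,988.00 = kr 522.90
Failure-to-pay penalty = 1% × kr 2,988.00 × 12 mo = kr 358.56
Total penalty = kr 522.90 + kr 358.56 = kr 881.46

kr 881.46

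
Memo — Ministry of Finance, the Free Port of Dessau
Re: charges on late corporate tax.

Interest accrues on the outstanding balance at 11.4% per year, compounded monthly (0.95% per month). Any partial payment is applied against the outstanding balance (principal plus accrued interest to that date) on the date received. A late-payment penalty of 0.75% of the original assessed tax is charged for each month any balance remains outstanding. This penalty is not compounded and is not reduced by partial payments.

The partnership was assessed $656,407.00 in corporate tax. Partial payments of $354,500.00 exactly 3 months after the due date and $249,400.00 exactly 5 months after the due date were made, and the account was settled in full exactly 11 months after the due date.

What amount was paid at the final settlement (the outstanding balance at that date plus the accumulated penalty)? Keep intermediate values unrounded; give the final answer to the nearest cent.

Balance at month 3: $656,407.0000 × (1 + 0.0095)^3 = $675,292.8845…
After $354,500.00 payment: $675,292.8845… − $354,500.00 = $320,792.8845…
Balance at month 5: $320,792.8845… × (1 + 0.0095)^2 = $326,916.9008…
After $249,400.00 payment: $326,916.9008… − $249,400.00 = $77,516.9008…
Balance at month 11: $77,516.9008… × (1 + 0.0095)^6 = $82,041.6414…
Penalty: 11 × 0.75% × $656,407.00 = $54,153.58…
Final settlement = outstanding balance + penalty = $82,041.6414… + $54,153.58… = $136,195.22

$136,195.22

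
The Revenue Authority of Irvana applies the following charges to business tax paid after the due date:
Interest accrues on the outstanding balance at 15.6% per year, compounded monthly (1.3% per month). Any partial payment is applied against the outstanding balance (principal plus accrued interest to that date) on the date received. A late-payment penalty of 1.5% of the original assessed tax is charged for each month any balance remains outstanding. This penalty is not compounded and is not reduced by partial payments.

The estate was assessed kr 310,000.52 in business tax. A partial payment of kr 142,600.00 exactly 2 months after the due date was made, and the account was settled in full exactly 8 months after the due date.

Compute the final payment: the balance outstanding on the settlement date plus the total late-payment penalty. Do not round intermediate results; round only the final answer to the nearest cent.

kr 226,855.71

Balance at month 2: kr 310,000.5200 × (1 + 0.013)^2 = kr 318,112.9236…
After kr 142,600.00 payment: kr 318,112.9236… − kr 142,600.00 = kr 175,512.9236…
Balance at month 8: kr 175,512.9236… × (1 + 0.013)^6 = kr 189,655.6445…
Penalty: 8 × 1.5% × kr 310,000.52 = kr 37,200.06…
Final settlement = outstanding balance + penalty = kr 189,655.6445… + kr 37,200.06… = kr 226,855.71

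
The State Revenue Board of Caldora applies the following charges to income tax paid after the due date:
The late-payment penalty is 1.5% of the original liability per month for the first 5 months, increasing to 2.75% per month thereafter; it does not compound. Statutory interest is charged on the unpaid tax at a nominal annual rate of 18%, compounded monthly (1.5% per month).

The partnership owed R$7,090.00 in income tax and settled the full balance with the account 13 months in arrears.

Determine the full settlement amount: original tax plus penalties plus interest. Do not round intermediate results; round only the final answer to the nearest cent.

R$10,695.64

Penalty, months 1–5: 5 × 1.5% × R$7,090.00 = R$531.75
Penalty, months 6–13: 8 × 2.75% × R$7,090.00 = R$1,559.80
Interest: R$7,090.00 × ((1 + 0.015)^13 − 1) = R$7,090.00 × 0.2135524… = R$1,514.0868…
Total = R$7,090.00 + R$2,091.5500 + R$1,514.0868… = R$10,695.64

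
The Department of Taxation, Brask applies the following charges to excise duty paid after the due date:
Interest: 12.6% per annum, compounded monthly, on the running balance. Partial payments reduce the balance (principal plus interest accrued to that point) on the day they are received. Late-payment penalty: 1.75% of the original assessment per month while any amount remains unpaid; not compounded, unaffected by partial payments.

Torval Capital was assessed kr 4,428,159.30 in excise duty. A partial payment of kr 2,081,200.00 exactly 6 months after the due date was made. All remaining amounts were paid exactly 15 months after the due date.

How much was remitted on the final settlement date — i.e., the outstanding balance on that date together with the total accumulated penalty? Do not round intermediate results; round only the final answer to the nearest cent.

Monthly rate = 12.6% ÷ 12 = 1.05%
Balance at month 6: kr 4,428,159.3000 × (1 + 0.0105)^6 = kr 4,714,559.7381…
After kr 2,081,200.00 payment: kr 4,714,559.7381… − kr 2,081,200.00 = kr 2,633,359.7381…
Balance at month 15: kr 2,633,359.7381… × (1 + 0.0105)^9 = kr 2,892,924.1831…
Penalty: 15 × 1.75% × kr 4,428,159.30 = kr 1,162,391.82…
Final settlement = outstanding balance + penalty = kr 2,892,924.1831… + kr 1,162,391.82… = kr 4,055,316.00

kr 4,055,316.00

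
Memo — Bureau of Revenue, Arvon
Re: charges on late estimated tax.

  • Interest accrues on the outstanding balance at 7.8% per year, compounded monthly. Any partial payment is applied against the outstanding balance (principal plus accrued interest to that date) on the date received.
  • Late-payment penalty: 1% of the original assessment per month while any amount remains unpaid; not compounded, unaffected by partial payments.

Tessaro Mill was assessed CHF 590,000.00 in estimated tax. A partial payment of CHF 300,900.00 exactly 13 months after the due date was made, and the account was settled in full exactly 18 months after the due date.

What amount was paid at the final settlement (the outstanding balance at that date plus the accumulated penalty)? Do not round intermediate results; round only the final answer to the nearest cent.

Monthly rate = 7.8% ÷ 12 = 0.65%
Balance at month 13: CHF 590,000.0000 × (1 + 0.0065)^13 = CHF 641,846.4471…
After CHF 300,900.00 payment: CHF 641,846.4471… − CHF 300,900.00 = CHF 340,946.4471…
Balance at month 18: CHF 340,946.4471… × (1 + 0.0065)^5 = CHF 352,172.1959…
Penalty: 18 × 1% × CHF 590,000.00 = CHF 106,200.00
Final settlement = outstanding balance + penalty = CHF 352,172.1959… + CHF 106,200.00 = CHF 458,372.20

CHF 458,372.20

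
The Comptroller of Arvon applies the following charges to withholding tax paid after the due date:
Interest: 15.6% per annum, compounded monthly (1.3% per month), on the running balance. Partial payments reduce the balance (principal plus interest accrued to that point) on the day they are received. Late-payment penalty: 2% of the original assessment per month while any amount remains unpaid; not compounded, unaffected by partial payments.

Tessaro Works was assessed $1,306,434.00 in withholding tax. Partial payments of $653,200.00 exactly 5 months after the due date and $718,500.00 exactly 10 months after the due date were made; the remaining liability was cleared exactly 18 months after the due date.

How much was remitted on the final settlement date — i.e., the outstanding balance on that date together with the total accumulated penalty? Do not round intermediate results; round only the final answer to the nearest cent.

Balance at month 5: $1,306,434.0000 × (1 + 0.013)^5 = $1,393,588.9729…
After $653,200.00 payment: $1,393,588.9729… − $653,200.00 = $740,388.9729…
Balance at month 10: $740,388.9729… × (1 + 0.013)^5 = $789,781.8858…
After $718,500.00 payment: $789,781.8858… − $718,500.00 = $71,281.8858…
Balance at month 18: $71,281.8858… × (1 + 0.013)^8 = $79,041.4218…
Penalty: 18 × 2% × $1,306,434.00 = $470,316.24
Final settlement = outstanding balance + penalty = $79,041.4218… + $470,316.24 = $549,357.66

$549,357.66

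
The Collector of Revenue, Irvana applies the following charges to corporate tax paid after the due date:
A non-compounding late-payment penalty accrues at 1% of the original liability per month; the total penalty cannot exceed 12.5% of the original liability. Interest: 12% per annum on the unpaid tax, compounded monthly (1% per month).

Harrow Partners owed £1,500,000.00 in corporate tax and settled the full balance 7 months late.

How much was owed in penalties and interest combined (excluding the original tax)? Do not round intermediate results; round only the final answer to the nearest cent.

Penalty: 7 × 1% × £1,500,000.00 = £105,000.00 (below the 12.5% cap of £187,500.00)
Interest: £1,500,000.00 × ((1 + 0.01)^7 − 1) = £1,500,000.00 × 0.0721354… = £108,203.0282…
Penalties + interest = £105,000.0000 + £108,203.0282… = £213,203.03

£213,203.03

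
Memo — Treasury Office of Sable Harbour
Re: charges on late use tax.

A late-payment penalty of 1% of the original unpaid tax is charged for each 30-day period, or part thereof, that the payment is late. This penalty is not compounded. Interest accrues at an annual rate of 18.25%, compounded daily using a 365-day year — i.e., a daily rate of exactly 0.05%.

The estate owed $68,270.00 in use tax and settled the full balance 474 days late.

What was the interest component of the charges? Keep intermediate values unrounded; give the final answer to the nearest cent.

Interest: $68,270.00 × ((1 + 0.0005)^474 − 1) = $68,270.00 × 0.26736605… = $18,253.0802…

$18,253.08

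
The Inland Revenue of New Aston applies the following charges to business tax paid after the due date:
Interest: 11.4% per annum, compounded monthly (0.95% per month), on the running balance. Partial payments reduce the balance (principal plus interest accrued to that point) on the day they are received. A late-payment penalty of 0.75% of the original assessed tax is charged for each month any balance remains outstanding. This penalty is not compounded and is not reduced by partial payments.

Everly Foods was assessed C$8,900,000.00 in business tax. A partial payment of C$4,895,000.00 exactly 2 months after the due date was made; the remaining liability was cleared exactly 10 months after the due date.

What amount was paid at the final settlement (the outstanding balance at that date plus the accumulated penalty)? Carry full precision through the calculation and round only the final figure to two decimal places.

C$5,170,448.70

Balance at month 2: C$8,900,000.0000 × (1 + 0.0095)^2 = C$9,069,903.2250
After C$4,895,000.00 payment: C$9,069,903.2250 − C$4,895,000.00 = C$4,174,903.2250
Balance at month 10: C$4,174,903.2250 × (1 + 0.0095)^8 = C$4,502,948.6987…
Penalty: 10 × 0.75% × C$8,900,000.00 = C$667,500.00
Final settlement = outstanding balance + penalty = C$4,502,948.6987… + C$667,500.00 = C$5,170,448.70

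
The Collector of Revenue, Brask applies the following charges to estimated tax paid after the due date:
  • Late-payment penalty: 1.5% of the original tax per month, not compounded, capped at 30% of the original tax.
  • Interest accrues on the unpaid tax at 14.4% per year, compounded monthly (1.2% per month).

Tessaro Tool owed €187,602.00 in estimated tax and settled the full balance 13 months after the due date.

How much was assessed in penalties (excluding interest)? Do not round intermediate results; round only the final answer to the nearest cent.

€36,582.39

Penalty: 13 × 1.5% × €187,602.00 = €36,582.39 (below the 30% cap of €56,280.60)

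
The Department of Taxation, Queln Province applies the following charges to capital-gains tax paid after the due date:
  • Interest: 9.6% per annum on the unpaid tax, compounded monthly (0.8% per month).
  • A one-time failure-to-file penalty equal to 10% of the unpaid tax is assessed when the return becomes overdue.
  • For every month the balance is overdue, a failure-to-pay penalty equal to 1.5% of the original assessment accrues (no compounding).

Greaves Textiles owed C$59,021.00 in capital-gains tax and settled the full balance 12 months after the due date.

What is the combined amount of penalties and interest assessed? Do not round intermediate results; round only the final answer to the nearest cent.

C$22,447.97

Failure-to-file penalty: 10% × C$59,021.00 = C$5,902.10
Failure-to-pay penalty: 12 × 1.5% × C$59,021.00 = C$10,623.78
Interest: C$59,021.00 × ((1 + 0.008)^12 − 1) = C$59,021.00 × 0.1003387… = C$5,922.0900…
Penalties + interest = C$16,525.8800 + C$5,922.0900… = C$22,447.97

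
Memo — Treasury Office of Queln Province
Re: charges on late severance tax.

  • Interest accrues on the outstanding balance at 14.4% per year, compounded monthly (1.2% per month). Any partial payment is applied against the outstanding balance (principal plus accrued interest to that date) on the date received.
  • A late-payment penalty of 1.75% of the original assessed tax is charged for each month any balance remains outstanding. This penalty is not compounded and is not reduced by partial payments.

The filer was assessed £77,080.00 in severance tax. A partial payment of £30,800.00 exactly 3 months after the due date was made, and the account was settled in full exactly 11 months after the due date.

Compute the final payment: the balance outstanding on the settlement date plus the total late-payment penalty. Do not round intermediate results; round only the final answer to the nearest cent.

Balance at month 3: £77,080.0000 × (1 + 0.012)^3 = £79,888.3118…
After £30,800.00 payment: £79,888.3118… − £30,800.00 = £49,088.3118…
Balance at month 11: £49,088.3118… × (1 + 0.012)^8 = £54,003.5359…
Penalty: 11 × 1.75% × £77,080.00 = £14,837.90
Final settlement = outstanding balance + penalty = £54,003.5359… + £14,837.90 = £68,841.44

£68,841.44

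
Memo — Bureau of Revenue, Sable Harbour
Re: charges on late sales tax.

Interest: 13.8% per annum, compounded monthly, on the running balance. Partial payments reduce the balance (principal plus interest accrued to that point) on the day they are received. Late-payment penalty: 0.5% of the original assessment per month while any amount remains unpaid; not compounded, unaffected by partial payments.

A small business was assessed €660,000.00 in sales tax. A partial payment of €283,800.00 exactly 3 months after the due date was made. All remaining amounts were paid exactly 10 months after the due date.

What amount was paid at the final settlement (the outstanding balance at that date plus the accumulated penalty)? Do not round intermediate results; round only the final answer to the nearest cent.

€465,501.37

Monthly rate = 13.8% ÷ 12 = 1.15%
Balance at month 3: €660,000.0000 × (1 + 0.0115)^3 = €683,032.8588…
After €283,800.00 payment: €683,032.8588… − €283,800.00 = €399,232.8588…
Balance at month 10: €399,232.8588… × (1 + 0.0115)^7 = €432,501.3709…
Penalty: 10 × 0.5% × €660,000.00 = €33,000.00
Final settlement = outstanding balance + penalty = €432,501.3709… + €33,000.00 = €465,501.37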